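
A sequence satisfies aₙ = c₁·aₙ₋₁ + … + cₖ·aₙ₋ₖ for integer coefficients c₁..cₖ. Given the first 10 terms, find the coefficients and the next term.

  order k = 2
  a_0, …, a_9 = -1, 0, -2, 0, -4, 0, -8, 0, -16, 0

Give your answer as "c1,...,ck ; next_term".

0,2 ; -32

  a_2 = 0·0 + 2·-1 = -2
  a_3 = 0·-2 + 2·0 = 0
  a_4 = 0·0 + 2·-2 = -4
  a_5 = 0·-4 + 2·0 = 0
  a_6 = 0·0 + 2·-4 = -8
  a_7 = 0·-8 + 2·0 = 0
  a_8 = 0·0 + 2·-8 = -16
  a_9 = 0·-16 + 2·0 = 0
  a_10 = 0·0 + 2·-16 = -32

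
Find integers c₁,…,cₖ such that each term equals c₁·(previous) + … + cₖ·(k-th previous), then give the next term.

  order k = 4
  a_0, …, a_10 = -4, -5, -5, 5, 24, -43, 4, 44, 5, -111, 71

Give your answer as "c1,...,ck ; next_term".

-2,-3,-3,-1 ; 132

  a_4 = -2·5 + -3·-5 + -3·-5 + -1·-4 = 24
  a_5 = -2·24 + -3·5 + -3·-5 + -1·-5 = -43
  a_6 = -2·-43 + -3·24 + -3·5 + -1·-5 = 4
  a_7 = -2·4 + -3·-43 + -3·24 + -1·5 = 44
  a_8 = -2·44 + -3·4 + -3·-43 + -1·24 = 5
  a_9 = -2·5 + -3·44 + -3·4 + -1·-43 = -111
  a_10 = -2·-111 + -3·5 + -3·44 + -1·4 = 71
  a_11 = -2·71 + -3·-111 + -3·5 + -1·44 = 132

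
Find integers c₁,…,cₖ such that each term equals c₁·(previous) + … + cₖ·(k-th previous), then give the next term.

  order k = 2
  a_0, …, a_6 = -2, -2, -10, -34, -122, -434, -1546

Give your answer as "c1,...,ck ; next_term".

  a_2 = 3·-2 + 2·-2 = -10
  a_3 = 3·-10 + 2·-2 = -34
  a_4 = 3·-34 + 2·-10 = -122
  a_5 = 3·-122 + 2·-34 = -434
  a_6 = 3·-434 + 2·-122 = -1546
  a_7 = 3·-1546 + 2·-434 = -5506

3,2 ; -5506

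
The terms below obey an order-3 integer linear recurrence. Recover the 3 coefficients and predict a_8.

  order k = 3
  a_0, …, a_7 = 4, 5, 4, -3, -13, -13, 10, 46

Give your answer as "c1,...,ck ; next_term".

2,-3,1 ; 49

  a_3 = 2·4 + -3·5 + 1·4 = -3
  a_4 = 2·-3 + -3·4 + 1·5 = -13
  a_5 = 2·-13 + -3·-3 + 1·4 = -13
  a_6 = 2·-13 + -3·-13 + 1·-3 = 10
  a_7 = 2·10 + -3·-13 + 1·-13 = 46
  a_8 = 2·46 + -3·10 + 1·-13 = 49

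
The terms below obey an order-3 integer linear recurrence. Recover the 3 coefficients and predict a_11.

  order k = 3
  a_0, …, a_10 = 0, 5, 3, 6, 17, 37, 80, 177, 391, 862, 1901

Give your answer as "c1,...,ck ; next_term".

2,0,1 ; 4193

  a_3 = 2·3 + 0·5 + 1·0 = 6
  a_4 = 2·6 + 0·3 + 1·5 = 17
  a_5 = 2·17 + 0·6 + 1·3 = 37
  a_6 = 2·37 + 0·17 + 1·6 = 80
  a_7 = 2·80 + 0·37 + 1·17 = 177
  a_8 = 2·177 + 0·80 + 1·37 = 391
  a_9 = 2·391 + 0·177 + 1·80 = 862
  a_10 = 2·862 + 0·391 + 1·177 = 1901
  a_11 = 2·1901 + 0·862 + 1·391 = 4193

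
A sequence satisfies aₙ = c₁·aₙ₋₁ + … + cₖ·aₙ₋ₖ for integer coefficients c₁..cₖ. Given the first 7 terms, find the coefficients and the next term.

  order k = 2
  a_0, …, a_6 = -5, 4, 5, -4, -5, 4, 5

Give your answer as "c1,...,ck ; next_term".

  a_2 = 0·4 + -1·-5 = 5
  a_3 = 0·5 + -1·4 = -4
  a_4 = 0·-4 + -1·5 = -5
  a_5 = 0·-5 + -1·-4 = 4
  a_6 = 0·4 + -1·-5 = 5
  a_7 = 0·5 + -1·4 = -4

0,-1 ; -4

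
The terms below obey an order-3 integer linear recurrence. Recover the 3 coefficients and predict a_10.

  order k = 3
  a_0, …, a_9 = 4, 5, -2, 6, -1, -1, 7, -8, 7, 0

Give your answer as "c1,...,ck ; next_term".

  a_3 = -1·-2 + 0·5 + 1·4 = 6
  a_4 = -1·6 + 0·-2 + 1·5 = -1
  a_5 = -1·-1 + 0·6 + 1·-2 = -1
  a_6 = -1·-1 + 0·-1 + 1·6 = 7
  a_7 = -1·7 + 0·-1 + 1·-1 = -8
  a_8 = -1·-8 + 0·7 + 1·-1 = 7
  a_9 = -1·7 + 0·-8 + 1·7 = 0
  a_10 = -1·0 + 0·7 + 1·-8 = -8

-1,0,1 ; -8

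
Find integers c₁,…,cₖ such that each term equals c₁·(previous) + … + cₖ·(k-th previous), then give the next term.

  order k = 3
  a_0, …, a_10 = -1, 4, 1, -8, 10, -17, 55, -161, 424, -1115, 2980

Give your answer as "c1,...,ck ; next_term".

-3,-2,-3 ; -7982

  a_3 = -3·1 + -2·4 + -3·-1 = -8
  a_4 = -3·-8 + -2·1 + -3·4 = 10
  a_5 = -3·10 + -2·-8 + -3·1 = -17
  a_6 = -3·-17 + -2·10 + -3·-8 = 55
  a_7 = -3·55 + -2·-17 + -3·10 = -161
  a_8 = -3·-161 + -2·55 + -3·-17 = 424
  a_9 = -3·424 + -2·-161 + -3·55 = -1115
  a_10 = -3·-1115 + -2·424 + -3·-161 = 2980
  a_11 = -3·2980 + -2·-1115 + -3·424 = -7982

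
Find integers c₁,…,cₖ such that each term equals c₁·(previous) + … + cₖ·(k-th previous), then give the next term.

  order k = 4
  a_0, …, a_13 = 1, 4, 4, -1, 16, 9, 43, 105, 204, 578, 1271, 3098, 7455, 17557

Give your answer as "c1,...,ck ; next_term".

  a_4 = 1·-1 + 3·4 + 2·4 + -3·1 = 16
  a_5 = 1·16 + 3·-1 + 2·4 + -3·4 = 9
  a_6 = 1·9 + 3·16 + 2·-1 + -3·4 = 43
  a_7 = 1·43 + 3·9 + 2·16 + -3·-1 = 105
  a_8 = 1·105 + 3·43 + 2·9 + -3·16 = 204
  a_9 = 1·204 + 3·105 + 2·43 + -3·9 = 578
  a_10 = 1·578 + 3·204 + 2·105 + -3·43 = 1271
  a_11 = 1·1271 + 3·578 + 2·204 + -3·105 = 3098
  a_12 = 1·3098 + 3·1271 + 2·578 + -3·204 = 7455
  a_13 = 1·7455 + 3·3098 + 2·1271 + -3·578 = 17557
  a_14 = 1·17557 + 3·7455 + 2·3098 + -3·1271 = 42305

1,3,2,-3 ; 42305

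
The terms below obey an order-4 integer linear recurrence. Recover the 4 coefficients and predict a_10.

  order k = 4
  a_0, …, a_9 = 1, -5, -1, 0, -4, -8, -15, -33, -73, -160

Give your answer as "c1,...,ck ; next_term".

  a_4 = 3·0 + -2·-1 + 1·-5 + -1·1 = -4
  a_5 = 3·-4 + -2·0 + 1·-1 + -1·-5 = -8
  a_6 = 3·-8 + -2·-4 + 1·0 + -1·-1 = -15
  a_7 = 3·-15 + -2·-8 + 1·-4 + -1·0 = -33
  a_8 = 3·-33 + -2·-15 + 1·-8 + -1·-4 = -73
  a_9 = 3·-73 + -2·-33 + 1·-15 + -1·-8 = -160
  a_10 = 3·-160 + -2·-73 + 1·-33 + -1·-15 = -352

3,-2,1,-1 ; -352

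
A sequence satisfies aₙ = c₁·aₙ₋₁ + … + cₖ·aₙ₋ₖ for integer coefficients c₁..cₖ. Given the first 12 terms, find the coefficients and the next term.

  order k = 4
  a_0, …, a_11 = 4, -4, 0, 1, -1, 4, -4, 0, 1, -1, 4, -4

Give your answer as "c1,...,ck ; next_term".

-1,-1,-1,-1 ; 0

  a_4 = -1·1 + -1·0 + -1·-4 + -1·4 = -1
  a_5 = -1·-1 + -1·1 + -1·0 + -1·-4 = 4
  a_6 = -1·4 + -1·-1 + -1·1 + -1·0 = -4
  a_7 = -1·-4 + -1·4 + -1·-1 + -1·1 = 0
  a_8 = -1·0 + -1·-4 + -1·4 + -1·-1 = 1
  a_9 = -1·1 + -1·0 + -1·-4 + -1·4 = -1
  a_10 = -1·-1 + -1·1 + -1·0 + -1·-4 = 4
  a_11 = -1·4 + -1·-1 + -1·1 + -1·0 = -4
  a_12 = -1·-4 + -1·4 + -1·-1 + -1·1 = 0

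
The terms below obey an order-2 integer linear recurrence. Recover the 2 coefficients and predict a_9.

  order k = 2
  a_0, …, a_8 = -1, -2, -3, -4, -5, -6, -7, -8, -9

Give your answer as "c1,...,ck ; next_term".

  a_2 = 2·-2 + -1·-1 = -3
  a_3 = 2·-3 + -1·-2 = -4
  a_4 = 2·-4 + -1·-3 = -5
  a_5 = 2·-5 + -1·-4 = -6
  a_6 = 2·-6 + -1·-5 = -7
  a_7 = 2·-7 + -1·-6 = -8
  a_8 = 2·-8 + -1·-7 = -9
  a_9 = 2·-9 + -1·-8 = -10

2,-1 ; -10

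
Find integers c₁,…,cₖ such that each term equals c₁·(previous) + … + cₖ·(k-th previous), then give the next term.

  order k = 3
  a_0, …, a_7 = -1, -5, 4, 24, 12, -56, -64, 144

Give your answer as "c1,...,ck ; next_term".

  a_3 = 2·4 + -4·-5 + 4·-1 = 24
  a_4 = 2·24 + -4·4 + 4·-5 = 12
  a_5 = 2·12 + -4·24 + 4·4 = -56
  a_6 = 2·-56 + -4·12 + 4·24 = -64
  a_7 = 2·-64 + -4·-56 + 4·12 = 144
  a_8 = 2·144 + -4·-64 + 4·-56 = 320

2,-4,4 ; 320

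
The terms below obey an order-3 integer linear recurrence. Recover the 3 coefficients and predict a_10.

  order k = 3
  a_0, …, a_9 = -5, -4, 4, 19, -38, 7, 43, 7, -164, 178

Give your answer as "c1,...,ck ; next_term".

-2,-3,-3 ; 115

  a_3 = -2·4 + -3·-4 + -3·-5 = 19
  a_4 = -2·19 + -3·4 + -3·-4 = -38
  a_5 = -2·-38 + -3·19 + -3·4 = 7
  a_6 = -2·7 + -3·-38 + -3·19 = 43
  a_7 = -2·43 + -3·7 + -3·-38 = 7
  a_8 = -2·7 + -3·43 + -3·7 = -164
  a_9 = -2·-164 + -3·7 + -3·43 = 178
  a_10 = -2·178 + -3·-164 + -3·7 = 115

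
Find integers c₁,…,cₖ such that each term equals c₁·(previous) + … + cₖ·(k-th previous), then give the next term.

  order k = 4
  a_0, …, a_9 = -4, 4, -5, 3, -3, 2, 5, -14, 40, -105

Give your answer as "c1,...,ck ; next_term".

  a_4 = -2·3 + 1·-5 + -1·4 + -3·-4 = -3
  a_5 = -2·-3 + 1·3 + -1·-5 + -3·4 = 2
  a_6 = -2·2 + 1·-3 + -1·3 + -3·-5 = 5
  a_7 = -2·5 + 1·2 + -1·-3 + -3·3 = -14
  a_8 = -2·-14 + 1·5 + -1·2 + -3·-3 = 40
  a_9 = -2·40 + 1·-14 + -1·5 + -3·2 = -105
  a_10 = -2·-105 + 1·40 + -1·-14 + -3·5 = 249

-2,1,-1,-3 ; 249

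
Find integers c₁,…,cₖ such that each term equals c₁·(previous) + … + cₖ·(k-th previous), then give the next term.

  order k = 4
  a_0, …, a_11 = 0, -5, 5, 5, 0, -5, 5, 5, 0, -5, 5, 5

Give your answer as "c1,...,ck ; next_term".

0,0,0,1 ; 0

  a_4 = 0·5 + 0·5 + 0·-5 + 1·0 = 0
  a_5 = 0·0 + 0·5 + 0·5 + 1·-5 = -5
  a_6 = 0·-5 + 0·0 + 0·5 + 1·5 = 5
  a_7 = 0·5 + 0·-5 + 0·0 + 1·5 = 5
  a_8 = 0·5 + 0·5 + 0·-5 + 1·0 = 0
  a_9 = 0·0 + 0·5 + 0·5 + 1·-5 = -5
  a_10 = 0·-5 + 0·0 + 0·5 + 1·5 = 5
  a_11 = 0·5 + 0·-5 + 0·0 + 1·5 = 5
  a_12 = 0·5 + 0·5 + 0·-5 + 1·0 = 0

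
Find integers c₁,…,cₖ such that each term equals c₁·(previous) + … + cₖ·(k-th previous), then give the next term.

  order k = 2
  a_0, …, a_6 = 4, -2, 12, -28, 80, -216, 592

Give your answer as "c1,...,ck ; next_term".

-2,2 ; -1616

  a_2 = -2·-2 + 2·4 = 12
  a_3 = -2·12 + 2·-2 = -28
  a_4 = -2·-28 + 2·12 = 80
  a_5 = -2·80 + 2·-28 = -216
  a_6 = -2·-216 + 2·80 = 592
  a_7 = -2·592 + 2·-216 = -1616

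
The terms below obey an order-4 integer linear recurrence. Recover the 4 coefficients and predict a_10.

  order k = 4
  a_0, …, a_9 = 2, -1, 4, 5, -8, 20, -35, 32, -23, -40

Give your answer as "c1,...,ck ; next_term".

  a_4 = -1·5 + 1·4 + 1·-1 + -3·2 = -8
  a_5 = -1·-8 + 1·5 + 1·4 + -3·-1 = 20
  a_6 = -1·20 + 1·-8 + 1·5 + -3·4 = -35
  a_7 = -1·-35 + 1·20 + 1·-8 + -3·5 = 32
  a_8 = -1·32 + 1·-35 + 1·20 + -3·-8 = -23
  a_9 = -1·-23 + 1·32 + 1·-35 + -3·20 = -40
  a_10 = -1·-40 + 1·-23 + 1·32 + -3·-35 = 154

-1,1,1,-3 ; 154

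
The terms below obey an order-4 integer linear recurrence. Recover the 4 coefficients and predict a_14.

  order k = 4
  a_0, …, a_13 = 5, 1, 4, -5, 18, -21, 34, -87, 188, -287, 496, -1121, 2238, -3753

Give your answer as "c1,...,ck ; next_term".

-1,-1,-3,4 ; 6862

  a_4 = -1·-5 + -1·4 + -3·1 + 4·5 = 18
  a_5 = -1·18 + -1·-5 + -3·4 + 4·1 = -21
  a_6 = -1·-21 + -1·18 + -3·-5 + 4·4 = 34
  a_7 = -1·34 + -1·-21 + -3·18 + 4·-5 = -87
  a_8 = -1·-87 + -1·34 + -3·-21 + 4·18 = 188
  a_9 = -1·188 + -1·-87 + -3·34 + 4·-21 = -287
  a_10 = -1·-287 + -1·188 + -3·-87 + 4·34 = 496
  a_11 = -1·496 + -1·-287 + -3·188 + 4·-87 = -1121
  a_12 = -1·-1121 + -1·496 + -3·-287 + 4·188 = 2238
  a_13 = -1·2238 + -1·-1121 + -3·496 + 4·-287 = -3753
  a_14 = -1·-3753 + -1·2238 + -3·-1121 + 4·496 = 6862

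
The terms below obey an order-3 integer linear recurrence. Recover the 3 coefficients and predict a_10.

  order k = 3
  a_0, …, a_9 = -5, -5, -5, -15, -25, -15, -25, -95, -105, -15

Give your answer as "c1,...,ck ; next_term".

1,-2,4 ; -185

  a_3 = 1·-5 + -2·-5 + 4·-5 = -15
  a_4 = 1·-15 + -2·-5 + 4·-5 = -25
  a_5 = 1·-25 + -2·-15 + 4·-5 = -15
  a_6 = 1·-15 + -2·-25 + 4·-15 = -25
  a_7 = 1·-25 + -2·-15 + 4·-25 = -95
  a_8 = 1·-95 + -2·-25 + 4·-15 = -105
  a_9 = 1·-105 + -2·-95 + 4·-25 = -15
  a_10 = 1·-15 + -2·-105 + 4·-95 = -185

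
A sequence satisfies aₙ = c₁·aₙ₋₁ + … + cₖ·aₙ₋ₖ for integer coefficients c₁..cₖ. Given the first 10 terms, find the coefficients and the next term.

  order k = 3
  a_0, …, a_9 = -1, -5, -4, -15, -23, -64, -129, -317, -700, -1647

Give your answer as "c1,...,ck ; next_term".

2,2,-3 ; -3743

  a_3 = 2·-4 + 2·-5 + -3·-1 = -15
  a_4 = 2·-15 + 2·-4 + -3·-5 = -23
  a_5 = 2·-23 + 2·-15 + -3·-4 = -64
  a_6 = 2·-64 + 2·-23 + -3·-15 = -129
  a_7 = 2·-129 + 2·-64 + -3·-23 = -317
  a_8 = 2·-317 + 2·-129 + -3·-64 = -700
  a_9 = 2·-700 + 2·-317 + -3·-129 = -1647
  a_10 = 2·-1647 + 2·-700 + -3·-317 = -3743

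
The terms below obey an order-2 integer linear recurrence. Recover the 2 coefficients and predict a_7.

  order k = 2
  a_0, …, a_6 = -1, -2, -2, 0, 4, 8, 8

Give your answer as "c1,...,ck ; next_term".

2,-2 ; 0

  a_2 = 2·-2 + -2·-1 = -2
  a_3 = 2·-2 + -2·-2 = 0
  a_4 = 2·0 + -2·-2 = 4
  a_5 = 2·4 + -2·0 = 8
  a_6 = 2·8 + -2·4 = 8
  a_7 = 2·8 + -2·8 = 0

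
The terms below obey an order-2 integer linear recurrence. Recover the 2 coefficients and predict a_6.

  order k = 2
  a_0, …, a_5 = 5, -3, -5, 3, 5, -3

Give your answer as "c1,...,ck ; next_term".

0,-1 ; -5

  a_2 = 0·-3 + -1·5 = -5
  a_3 = 0·-5 + -1·-3 = 3
  a_4 = 0·3 + -1·-5 = 5
  a_5 = 0·5 + -1·3 = -3
  a_6 = 0·-3 + -1·5 = -5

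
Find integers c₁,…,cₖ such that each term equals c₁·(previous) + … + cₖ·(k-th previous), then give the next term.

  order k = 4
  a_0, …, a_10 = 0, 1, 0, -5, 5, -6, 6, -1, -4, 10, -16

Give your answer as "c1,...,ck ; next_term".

  a_4 = -1·-5 + 0·0 + 0·1 + -1·0 = 5
  a_5 = -1·5 + 0·-5 + 0·0 + -1·1 = -6
  a_6 = -1·-6 + 0·5 + 0·-5 + -1·0 = 6
  a_7 = -1·6 + 0·-6 + 0·5 + -1·-5 = -1
  a_8 = -1·-1 + 0·6 + 0·-6 + -1·5 = -4
  a_9 = -1·-4 + 0·-1 + 0·6 + -1·-6 = 10
  a_10 = -1·10 + 0·-4 + 0·-1 + -1·6 = -16
  a_11 = -1·-16 + 0·10 + 0·-4 + -1·-1 = 17

-1,0,0,-1 ; 17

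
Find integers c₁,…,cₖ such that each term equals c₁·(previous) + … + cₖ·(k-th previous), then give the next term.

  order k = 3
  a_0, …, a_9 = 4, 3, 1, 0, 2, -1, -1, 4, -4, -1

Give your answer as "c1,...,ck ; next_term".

-1,-1,1 ; 9

  a_3 = -1·1 + -1·3 + 1·4 = 0
  a_4 = -1·0 + -1·1 + 1·3 = 2
  a_5 = -1·2 + -1·0 + 1·1 = -1
  a_6 = -1·-1 + -1·2 + 1·0 = -1
  a_7 = -1·-1 + -1·-1 + 1·2 = 4
  a_8 = -1·4 + -1·-1 + 1·-1 = -4
  a_9 = -1·-4 + -1·4 + 1·-1 = -1
  a_10 = -1·-1 + -1·-4 + 1·4 = 9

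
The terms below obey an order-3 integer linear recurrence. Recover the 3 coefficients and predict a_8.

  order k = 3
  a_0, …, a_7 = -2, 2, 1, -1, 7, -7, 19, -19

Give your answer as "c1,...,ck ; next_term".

-1,2,2 ; 43

  a_3 = -1·1 + 2·2 + 2·-2 = -1
  a_4 = -1·-1 + 2·1 + 2·2 = 7
  a_5 = -1·7 + 2·-1 + 2·1 = -7
  a_6 = -1·-7 + 2·7 + 2·-1 = 19
  a_7 = -1·19 + 2·-7 + 2·7 = -19
  a_8 = -1·-19 + 2·19 + 2·-7 = 43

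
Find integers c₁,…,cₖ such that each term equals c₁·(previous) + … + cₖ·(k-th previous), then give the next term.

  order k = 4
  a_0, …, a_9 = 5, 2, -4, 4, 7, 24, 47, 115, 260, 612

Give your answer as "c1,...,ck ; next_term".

  a_4 = 2·4 + 1·-4 + -1·2 + 1·5 = 7
  a_5 = 2·7 + 1·4 + -1·-4 + 1·2 = 24
  a_6 = 2·24 + 1·7 + -1·4 + 1·-4 = 47
  a_7 = 2·47 + 1·24 + -1·7 + 1·4 = 115
  a_8 = 2·115 + 1·47 + -1·24 + 1·7 = 260
  a_9 = 2·260 + 1·115 + -1·47 + 1·24 = 612
  a_10 = 2·612 + 1·260 + -1·115 + 1·47 = 1416

2,1,-1,1 ; 1416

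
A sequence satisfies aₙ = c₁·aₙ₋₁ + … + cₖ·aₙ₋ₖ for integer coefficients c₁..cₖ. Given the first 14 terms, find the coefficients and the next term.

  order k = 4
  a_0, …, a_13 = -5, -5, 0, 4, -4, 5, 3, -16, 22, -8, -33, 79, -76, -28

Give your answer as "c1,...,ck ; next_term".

-1,-1,1,-1 ; 216

  a_4 = -1·4 + -1·0 + 1·-5 + -1·-5 = -4
  a_5 = -1·-4 + -1·4 + 1·0 + -1·-5 = 5
  a_6 = -1·5 + -1·-4 + 1·4 + -1·0 = 3
  a_7 = -1·3 + -1·5 + 1·-4 + -1·4 = -16
  a_8 = -1·-16 + -1·3 + 1·5 + -1·-4 = 22
  a_9 = -1·22 + -1·-16 + 1·3 + -1·5 = -8
  a_10 = -1·-8 + -1·22 + 1·-16 + -1·3 = -33
  a_11 = -1·-33 + -1·-8 + 1·22 + -1·-16 = 79
  a_12 = -1·79 + -1·-33 + 1·-8 + -1·22 = -76
  a_13 = -1·-76 + -1·79 + 1·-33 + -1·-8 = -28
  a_14 = -1·-28 + -1·-76 + 1·79 + -1·-33 = 216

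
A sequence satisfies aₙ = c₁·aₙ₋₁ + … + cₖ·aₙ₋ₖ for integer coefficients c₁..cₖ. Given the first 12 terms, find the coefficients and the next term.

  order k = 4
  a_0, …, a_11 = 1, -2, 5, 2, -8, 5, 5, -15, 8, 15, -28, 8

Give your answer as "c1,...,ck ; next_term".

0,-1,1,-1 ; 35

  a_4 = 0·2 + -1·5 + 1·-2 + -1·1 = -8
  a_5 = 0·-8 + -1·2 + 1·5 + -1·-2 = 5
  a_6 = 0·5 + -1·-8 + 1·2 + -1·5 = 5
  a_7 = 0·5 + -1·5 + 1·-8 + -1·2 = -15
  a_8 = 0·-15 + -1·5 + 1·5 + -1·-8 = 8
  a_9 = 0·8 + -1·-15 + 1·5 + -1·5 = 15
  a_10 = 0·15 + -1·8 + 1·-15 + -1·5 = -28
  a_11 = 0·-28 + -1·15 + 1·8 + -1·-15 = 8
  a_12 = 0·8 + -1·-28 + 1·15 + -1·8 = 35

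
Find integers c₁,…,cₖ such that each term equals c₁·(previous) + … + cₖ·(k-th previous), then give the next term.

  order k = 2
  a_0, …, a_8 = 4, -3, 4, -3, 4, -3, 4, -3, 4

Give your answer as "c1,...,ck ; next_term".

0,1 ; -3

  a_2 = 0·-3 + 1·4 = 4
  a_3 = 0·4 + 1·-3 = -3
  a_4 = 0·-3 + 1·4 = 4
  a_5 = 0·4 + 1·-3 = -3
  a_6 = 0·-3 + 1·4 = 4
  a_7 = 0·4 + 1·-3 = -3
  a_8 = 0·-3 + 1·4 = 4
  a_9 = 0·4 + 1·-3 = -3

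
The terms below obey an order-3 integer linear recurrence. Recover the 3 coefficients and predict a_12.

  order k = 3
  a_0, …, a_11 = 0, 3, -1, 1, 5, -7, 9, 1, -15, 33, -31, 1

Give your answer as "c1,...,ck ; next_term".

-1,0,2 ; 65

  a_3 = -1·-1 + 0·3 + 2·0 = 1
  a_4 = -1·1 + 0·-1 + 2·3 = 5
  a_5 = -1·5 + 0·1 + 2·-1 = -7
  a_6 = -1·-7 + 0·5 + 2·1 = 9
  a_7 = -1·9 + 0·-7 + 2·5 = 1
  a_8 = -1·1 + 0·9 + 2·-7 = -15
  a_9 = -1·-15 + 0·1 + 2·9 = 33
  a_10 = -1·33 + 0·-15 + 2·1 = -31
  a_11 = -1·-31 + 0·33 + 2·-15 = 1
  a_12 = -1·1 + 0·-31 + 2·33 = 65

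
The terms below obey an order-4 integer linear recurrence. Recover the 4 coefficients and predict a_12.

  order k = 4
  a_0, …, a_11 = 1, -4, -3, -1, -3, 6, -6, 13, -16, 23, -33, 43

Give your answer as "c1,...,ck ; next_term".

-1,1,0,-1 ; -60

  a_4 = -1·-1 + 1·-3 + 0·-4 + -1·1 = -3
  a_5 = -1·-3 + 1·-1 + 0·-3 + -1·-4 = 6
  a_6 = -1·6 + 1·-3 + 0·-1 + -1·-3 = -6
  a_7 = -1·-6 + 1·6 + 0·-3 + -1·-1 = 13
  a_8 = -1·13 + 1·-6 + 0·6 + -1·-3 = -16
  a_9 = -1·-16 + 1·13 + 0·-6 + -1·6 = 23
  a_10 = -1·23 + 1·-16 + 0·13 + -1·-6 = -33
  a_11 = -1·-33 + 1·23 + 0·-16 + -1·13 = 43
  a_12 = -1·43 + 1·-33 + 0·23 + -1·-16 = -60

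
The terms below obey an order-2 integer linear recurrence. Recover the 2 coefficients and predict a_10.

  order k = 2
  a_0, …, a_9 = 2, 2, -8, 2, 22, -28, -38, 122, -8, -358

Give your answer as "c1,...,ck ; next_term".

-1,-3 ; 382

  a_2 = -1·2 + -3·2 = -8
  a_3 = -1·-8 + -3·2 = 2
  a_4 = -1·2 + -3·-8 = 22
  a_5 = -1·22 + -3·2 = -28
  a_6 = -1·-28 + -3·22 = -38
  a_7 = -1·-38 + -3·-28 = 122
  a_8 = -1·122 + -3·-38 = -8
  a_9 = -1·-8 + -3·122 = -358
  a_10 = -1·-358 + -3·-8 = 382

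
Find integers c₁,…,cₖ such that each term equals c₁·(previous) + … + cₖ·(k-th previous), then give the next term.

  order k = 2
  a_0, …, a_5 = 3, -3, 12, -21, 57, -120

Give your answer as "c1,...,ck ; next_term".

-1,3 ; 291

  a_2 = -1·-3 + 3·3 = 12
  a_3 = -1·12 + 3·-3 = -21
  a_4 = -1·-21 + 3·12 = 57
  a_5 = -1·57 + 3·-21 = -120
  a_6 = -1·-120 + 3·57 = 291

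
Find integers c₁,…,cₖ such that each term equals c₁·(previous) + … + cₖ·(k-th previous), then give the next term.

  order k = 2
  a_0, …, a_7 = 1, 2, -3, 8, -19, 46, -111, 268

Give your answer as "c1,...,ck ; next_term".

-2,1 ; -647

  a_2 = -2·2 + 1·1 = -3
  a_3 = -2·-3 + 1·2 = 8
  a_4 = -2·8 + 1·-3 = -19
  a_5 = -2·-19 + 1·8 = 46
  a_6 = -2·46 + 1·-19 = -111
  a_7 = -2·-111 + 1·46 = 268
  a_8 = -2·268 + 1·-111 = -647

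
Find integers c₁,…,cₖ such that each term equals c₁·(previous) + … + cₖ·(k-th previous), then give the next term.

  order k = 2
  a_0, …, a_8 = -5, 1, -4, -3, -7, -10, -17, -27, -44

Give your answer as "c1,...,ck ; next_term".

  a_2 = 1·1 + 1·-5 = -4
  a_3 = 1·-4 + 1·1 = -3
  a_4 = 1·-3 + 1·-4 = -7
  a_5 = 1·-7 + 1·-3 = -10
  a_6 = 1·-10 + 1·-7 = -17
  a_7 = 1·-17 + 1·-10 = -27
  a_8 = 1·-27 + 1·-17 = -44
  a_9 = 1·-44 + 1·-27 = -71

1,1 ; -71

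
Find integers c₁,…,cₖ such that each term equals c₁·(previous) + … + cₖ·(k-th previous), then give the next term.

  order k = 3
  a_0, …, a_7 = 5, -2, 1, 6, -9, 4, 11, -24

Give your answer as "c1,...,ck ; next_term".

  a_3 = -1·1 + -1·-2 + 1·5 = 6
  a_4 = -1·6 + -1·1 + 1·-2 = -9
  a_5 = -1·-9 + -1·6 + 1·1 = 4
  a_6 = -1·4 + -1·-9 + 1·6 = 11
  a_7 = -1·11 + -1·4 + 1·-9 = -24
  a_8 = -1·-24 + -1·11 + 1·4 = 17

-1,-1,1 ; 17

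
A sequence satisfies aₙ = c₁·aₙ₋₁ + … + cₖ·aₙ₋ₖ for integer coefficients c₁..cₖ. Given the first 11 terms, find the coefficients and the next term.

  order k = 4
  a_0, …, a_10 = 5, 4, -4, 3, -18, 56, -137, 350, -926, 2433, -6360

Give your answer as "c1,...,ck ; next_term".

  a_4 = -3·3 + -2·-4 + -3·4 + -1·5 = -18
  a_5 = -3·-18 + -2·3 + -3·-4 + -1·4 = 56
  a_6 = -3·56 + -2·-18 + -3·3 + -1·-4 = -137
  a_7 = -3·-137 + -2·56 + -3·-18 + -1·3 = 350
  a_8 = -3·350 + -2·-137 + -3·56 + -1·-18 = -926
  a_9 = -3·-926 + -2·350 + -3·-137 + -1·56 = 2433
  a_10 = -3·2433 + -2·-926 + -3·350 + -1·-137 = -6360
  a_11 = -3·-6360 + -2·2433 + -3·-926 + -1·350 = 16642

-3,-2,-3,-1 ; 16642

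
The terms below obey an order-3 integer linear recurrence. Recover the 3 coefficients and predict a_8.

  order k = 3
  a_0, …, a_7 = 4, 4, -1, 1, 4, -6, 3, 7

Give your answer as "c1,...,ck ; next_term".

  a_3 = -1·-1 + -1·4 + 1·4 = 1
  a_4 = -1·1 + -1·-1 + 1·4 = 4
  a_5 = -1·4 + -1·1 + 1·-1 = -6
  a_6 = -1·-6 + -1·4 + 1·1 = 3
  a_7 = -1·3 + -1·-6 + 1·4 = 7
  a_8 = -1·7 + -1·3 + 1·-6 = -16

-1,-1,1 ; -16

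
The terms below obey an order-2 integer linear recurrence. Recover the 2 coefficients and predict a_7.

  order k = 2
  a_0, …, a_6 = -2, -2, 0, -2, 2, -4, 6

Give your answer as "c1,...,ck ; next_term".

  a_2 = -1·-2 + 1·-2 = 0
  a_3 = -1·0 + 1·-2 = -2
  a_4 = -1·-2 + 1·0 = 2
  a_5 = -1·2 + 1·-2 = -4
  a_6 = -1·-4 + 1·2 = 6
  a_7 = -1·6 + 1·-4 = -10

-1,1 ; -10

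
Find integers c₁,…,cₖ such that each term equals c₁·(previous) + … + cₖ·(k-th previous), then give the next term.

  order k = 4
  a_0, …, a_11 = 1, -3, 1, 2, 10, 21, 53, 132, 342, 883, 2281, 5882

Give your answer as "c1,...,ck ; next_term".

3,-1,-1,2 ; 15166

  a_4 = 3·2 + -1·1 + -1·-3 + 2·1 = 10
  a_5 = 3·10 + -1·2 + -1·1 + 2·-3 = 21
  a_6 = 3·21 + -1·10 + -1·2 + 2·1 = 53
  a_7 = 3·53 + -1·21 + -1·10 + 2·2 = 132
  a_8 = 3·132 + -1·53 + -1·21 + 2·10 = 342
  a_9 = 3·342 + -1·132 + -1·53 + 2·21 = 883
  a_10 = 3·883 + -1·342 + -1·132 + 2·53 = 2281
  a_11 = 3·2281 + -1·883 + -1·342 + 2·132 = 5882
  a_12 = 3·5882 + -1·2281 + -1·883 + 2·342 = 15166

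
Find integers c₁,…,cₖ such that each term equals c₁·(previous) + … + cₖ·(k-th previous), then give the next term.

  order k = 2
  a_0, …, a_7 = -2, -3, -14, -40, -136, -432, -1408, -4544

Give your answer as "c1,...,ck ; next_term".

  a_2 = 2·-3 + 4·-2 = -14
  a_3 = 2·-14 + 4·-3 = -40
  a_4 = 2·-40 + 4·-14 = -136
  a_5 = 2·-136 + 4·-40 = -432
  a_6 = 2·-432 + 4·-136 = -1408
  a_7 = 2·-1408 + 4·-432 = -4544
  a_8 = 2·-4544 + 4·-1408 = -14720

2,4 ; -14720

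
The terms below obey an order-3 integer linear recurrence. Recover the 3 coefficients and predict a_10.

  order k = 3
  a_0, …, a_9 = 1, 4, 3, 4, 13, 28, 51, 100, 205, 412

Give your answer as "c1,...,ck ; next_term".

2,-1,2 ; 819

  a_3 = 2·3 + -1·4 + 2·1 = 4
  a_4 = 2·4 + -1·3 + 2·4 = 13
  a_5 = 2·13 + -1·4 + 2·3 = 28
  a_6 = 2·28 + -1·13 + 2·4 = 51
  a_7 = 2·51 + -1·28 + 2·13 = 100
  a_8 = 2·100 + -1·51 + 2·28 = 205
  a_9 = 2·205 + -1·100 + 2·51 = 412
  a_10 = 2·412 + -1·205 + 2·100 = 819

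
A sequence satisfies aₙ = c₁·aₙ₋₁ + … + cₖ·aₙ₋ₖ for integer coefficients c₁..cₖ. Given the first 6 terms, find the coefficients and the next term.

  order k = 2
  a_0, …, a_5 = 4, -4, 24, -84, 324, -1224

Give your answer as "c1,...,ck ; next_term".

  a_2 = -3·-4 + 3·4 = 24
  a_3 = -3·24 + 3·-4 = -84
  a_4 = -3·-84 + 3·24 = 324
  a_5 = -3·324 + 3·-84 = -1224
  a_6 = -3·-1224 + 3·324 = 4644

-3,3 ; 4644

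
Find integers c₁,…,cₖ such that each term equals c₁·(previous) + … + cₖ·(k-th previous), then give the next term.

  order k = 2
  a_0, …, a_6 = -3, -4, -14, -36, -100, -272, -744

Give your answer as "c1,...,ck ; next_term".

  a_2 = 2·-4 + 2·-3 = -14
  a_3 = 2·-14 + 2·-4 = -36
  a_4 = 2·-36 + 2·-14 = -100
  a_5 = 2·-100 + 2·-36 = -272
  a_6 = 2·-272 + 2·-100 = -744
  a_7 = 2·-744 + 2·-272 = -2032

2,2 ; -2032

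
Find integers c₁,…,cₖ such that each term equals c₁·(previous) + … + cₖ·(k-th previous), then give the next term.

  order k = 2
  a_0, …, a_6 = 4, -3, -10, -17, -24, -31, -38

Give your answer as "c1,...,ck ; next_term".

2,-1 ; -45

  a_2 = 2·-3 + -1·4 = -10
  a_3 = 2·-10 + -1·-3 = -17
  a_4 = 2·-17 + -1·-10 = -24
  a_5 = 2·-24 + -1·-17 = -31
  a_6 = 2·-31 + -1·-24 = -38
  a_7 = 2·-38 + -1·-31 = -45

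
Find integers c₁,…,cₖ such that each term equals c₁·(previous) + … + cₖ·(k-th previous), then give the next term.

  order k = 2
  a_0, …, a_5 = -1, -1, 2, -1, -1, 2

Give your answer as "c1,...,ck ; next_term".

  a_2 = -1·-1 + -1·-1 = 2
  a_3 = -1·2 + -1·-1 = -1
  a_4 = -1·-1 + -1·2 = -1
  a_5 = -1·-1 + -1·-1 = 2
  a_6 = -1·2 + -1·-1 = -1

-1,-1 ; -1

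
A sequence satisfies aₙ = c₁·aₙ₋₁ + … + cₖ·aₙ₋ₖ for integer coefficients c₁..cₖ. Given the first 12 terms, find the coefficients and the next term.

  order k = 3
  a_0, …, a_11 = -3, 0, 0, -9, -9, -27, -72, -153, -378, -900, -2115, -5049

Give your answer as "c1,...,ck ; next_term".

1,2,3 ; -11979

  a_3 = 1·0 + 2·0 + 3·-3 = -9
  a_4 = 1·-9 + 2·0 + 3·0 = -9
  a_5 = 1·-9 + 2·-9 + 3·0 = -27
  a_6 = 1·-27 + 2·-9 + 3·-9 = -72
  a_7 = 1·-72 + 2·-27 + 3·-9 = -153
  a_8 = 1·-153 + 2·-72 + 3·-27 = -378
  a_9 = 1·-378 + 2·-153 + 3·-72 = -900
  a_10 = 1·-900 + 2·-378 + 3·-153 = -2115
  a_11 = 1·-2115 + 2·-900 + 3·-378 = -5049
  a_12 = 1·-5049 + 2·-2115 + 3·-900 = -11979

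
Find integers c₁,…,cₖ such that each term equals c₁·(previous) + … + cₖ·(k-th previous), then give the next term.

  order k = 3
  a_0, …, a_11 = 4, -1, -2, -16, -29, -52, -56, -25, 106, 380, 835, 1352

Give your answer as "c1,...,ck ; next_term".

2,0,-3 ; 1564

  a_3 = 2·-2 + 0·-1 + -3·4 = -16
  a_4 = 2·-16 + 0·-2 + -3·-1 = -29
  a_5 = 2·-29 + 0·-16 + -3·-2 = -52
  a_6 = 2·-52 + 0·-29 + -3·-16 = -56
  a_7 = 2·-56 + 0·-52 + -3·-29 = -25
  a_8 = 2·-25 + 0·-56 + -3·-52 = 106
  a_9 = 2·106 + 0·-25 + -3·-56 = 380
  a_10 = 2·380 + 0·106 + -3·-25 = 835
  a_11 = 2·835 + 0·380 + -3·106 = 1352
  a_12 = 2·1352 + 0·835 + -3·380 = 1564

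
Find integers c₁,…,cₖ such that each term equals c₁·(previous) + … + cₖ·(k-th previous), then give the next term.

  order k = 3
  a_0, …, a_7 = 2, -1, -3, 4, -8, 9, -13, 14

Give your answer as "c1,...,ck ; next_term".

-1,1,1 ; -18

  a_3 = -1·-3 + 1·-1 + 1·2 = 4
  a_4 = -1·4 + 1·-3 + 1·-1 = -8
  a_5 = -1·-8 + 1·4 + 1·-3 = 9
  a_6 = -1·9 + 1·-8 + 1·4 = -13
  a_7 = -1·-13 + 1·9 + 1·-8 = 14
  a_8 = -1·14 + 1·-13 + 1·9 = -18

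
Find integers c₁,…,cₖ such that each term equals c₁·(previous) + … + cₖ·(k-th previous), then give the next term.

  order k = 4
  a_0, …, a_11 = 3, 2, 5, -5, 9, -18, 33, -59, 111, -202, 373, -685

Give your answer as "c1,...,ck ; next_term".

0,2,-2,1 ; 1261

  a_4 = 0·-5 + 2·5 + -2·2 + 1·3 = 9
  a_5 = 0·9 + 2·-5 + -2·5 + 1·2 = -18
  a_6 = 0·-18 + 2·9 + -2·-5 + 1·5 = 33
  a_7 = 0·33 + 2·-18 + -2·9 + 1·-5 = -59
  a_8 = 0·-59 + 2·33 + -2·-18 + 1·9 = 111
  a_9 = 0·111 + 2·-59 + -2·33 + 1·-18 = -202
  a_10 = 0·-202 + 2·111 + -2·-59 + 1·33 = 373
  a_11 = 0·373 + 2·-202 + -2·111 + 1·-59 = -685
  a_12 = 0·-685 + 2·373 + -2·-202 + 1·111 = 1261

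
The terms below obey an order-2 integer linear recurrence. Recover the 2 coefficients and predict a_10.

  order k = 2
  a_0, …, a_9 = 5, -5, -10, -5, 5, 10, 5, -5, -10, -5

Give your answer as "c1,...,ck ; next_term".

1,-1 ; 5

  a_2 = 1·-5 + -1·5 = -10
  a_3 = 1·-10 + -1·-5 = -5
  a_4 = 1·-5 + -1·-10 = 5
  a_5 = 1·5 + -1·-5 = 10
  a_6 = 1·10 + -1·5 = 5
  a_7 = 1·5 + -1·10 = -5
  a_8 = 1·-5 + -1·5 = -10
  a_9 = 1·-10 + -1·-5 = -5
  a_10 = 1·-5 + -1·-10 = 5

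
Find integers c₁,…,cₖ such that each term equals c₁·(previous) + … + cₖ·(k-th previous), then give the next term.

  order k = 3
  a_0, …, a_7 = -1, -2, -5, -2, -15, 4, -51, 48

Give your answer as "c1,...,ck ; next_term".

  a_3 = -1·-5 + 3·-2 + 1·-1 = -2
  a_4 = -1·-2 + 3·-5 + 1·-2 = -15
  a_5 = -1·-15 + 3·-2 + 1·-5 = 4
  a_6 = -1·4 + 3·-15 + 1·-2 = -51
  a_7 = -1·-51 + 3·4 + 1·-15 = 48
  a_8 = -1·48 + 3·-51 + 1·4 = -197

-1,3,1 ; -197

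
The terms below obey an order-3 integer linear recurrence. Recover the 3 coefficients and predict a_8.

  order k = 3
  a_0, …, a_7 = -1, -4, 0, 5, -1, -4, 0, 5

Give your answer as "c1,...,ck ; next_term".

-1,-1,-1 ; -1

  a_3 = -1·0 + -1·-4 + -1·-1 = 5
  a_4 = -1·5 + -1·0 + -1·-4 = -1
  a_5 = -1·-1 + -1·5 + -1·0 = -4
  a_6 = -1·-4 + -1·-1 + -1·5 = 0
  a_7 = -1·0 + -1·-4 + -1·-1 = 5
  a_8 = -1·5 + -1·0 + -1·-4 = -1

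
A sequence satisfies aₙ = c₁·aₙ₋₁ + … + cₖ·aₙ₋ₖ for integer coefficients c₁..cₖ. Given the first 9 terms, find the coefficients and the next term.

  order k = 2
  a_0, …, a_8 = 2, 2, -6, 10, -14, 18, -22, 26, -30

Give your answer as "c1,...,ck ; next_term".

-2,-1 ; 34

  a_2 = -2·2 + -1·2 = -6
  a_3 = -2·-6 + -1·2 = 10
  a_4 = -2·10 + -1·-6 = -14
  a_5 = -2·-14 + -1·10 = 18
  a_6 = -2·18 + -1·-14 = -22
  a_7 = -2·-22 + -1·18 = 26
  a_8 = -2·26 + -1·-22 = -30
  a_9 = -2·-30 + -1·26 = 34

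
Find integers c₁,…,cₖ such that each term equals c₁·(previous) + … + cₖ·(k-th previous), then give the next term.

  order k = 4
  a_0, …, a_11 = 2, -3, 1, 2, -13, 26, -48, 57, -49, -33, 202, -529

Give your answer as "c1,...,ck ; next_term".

-1,2,3,-2 ; 932

  a_4 = -1·2 + 2·1 + 3·-3 + -2·2 = -13
  a_5 = -1·-13 + 2·2 + 3·1 + -2·-3 = 26
  a_6 = -1·26 + 2·-13 + 3·2 + -2·1 = -48
  a_7 = -1·-48 + 2·26 + 3·-13 + -2·2 = 57
  a_8 = -1·57 + 2·-48 + 3·26 + -2·-13 = -49
  a_9 = -1·-49 + 2·57 + 3·-48 + -2·26 = -33
  a_10 = -1·-33 + 2·-49 + 3·57 + -2·-48 = 202
  a_11 = -1·202 + 2·-33 + 3·-49 + -2·57 = -529
  a_12 = -1·-529 + 2·202 + 3·-33 + -2·-49 = 932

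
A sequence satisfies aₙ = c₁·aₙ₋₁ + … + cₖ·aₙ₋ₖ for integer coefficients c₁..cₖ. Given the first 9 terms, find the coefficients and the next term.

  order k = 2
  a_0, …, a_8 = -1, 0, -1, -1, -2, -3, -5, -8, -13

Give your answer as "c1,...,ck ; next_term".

1,1 ; -21

  a_2 = 1·0 + 1·-1 = -1
  a_3 = 1·-1 + 1·0 = -1
  a_4 = 1·-1 + 1·-1 = -2
  a_5 = 1·-2 + 1·-1 = -3
  a_6 = 1·-3 + 1·-2 = -5
  a_7 = 1·-5 + 1·-3 = -8
  a_8 = 1·-8 + 1·-5 = -13
  a_9 = 1·-13 + 1·-8 = -21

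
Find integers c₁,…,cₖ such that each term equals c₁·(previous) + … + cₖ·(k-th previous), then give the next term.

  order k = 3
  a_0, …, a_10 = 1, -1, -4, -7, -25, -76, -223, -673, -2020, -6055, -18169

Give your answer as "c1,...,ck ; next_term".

2,2,3 ; -54508

  a_3 = 2·-4 + 2·-1 + 3·1 = -7
  a_4 = 2·-7 + 2·-4 + 3·-1 = -25
  a_5 = 2·-25 + 2·-7 + 3·-4 = -76
  a_6 = 2·-76 + 2·-25 + 3·-7 = -223
  a_7 = 2·-223 + 2·-76 + 3·-25 = -673
  a_8 = 2·-673 + 2·-223 + 3·-76 = -2020
  a_9 = 2·-2020 + 2·-673 + 3·-223 = -6055
  a_10 = 2·-6055 + 2·-2020 + 3·-673 = -18169
  a_11 = 2·-18169 + 2·-6055 + 3·-2020 = -54508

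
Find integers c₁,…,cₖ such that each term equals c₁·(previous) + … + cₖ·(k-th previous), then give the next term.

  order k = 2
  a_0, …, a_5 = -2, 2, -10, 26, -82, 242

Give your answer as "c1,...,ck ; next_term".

-2,3 ; -730

  a_2 = -2·2 + 3·-2 = -10
  a_3 = -2·-10 + 3·2 = 26
  a_4 = -2·26 + 3·-10 = -82
  a_5 = -2·-82 + 3·26 = 242
  a_6 = -2·242 + 3·-82 = -730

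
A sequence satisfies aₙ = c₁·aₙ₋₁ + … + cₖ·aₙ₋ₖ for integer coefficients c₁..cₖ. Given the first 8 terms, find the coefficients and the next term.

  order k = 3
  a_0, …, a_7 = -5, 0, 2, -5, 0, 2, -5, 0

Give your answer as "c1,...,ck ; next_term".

0,0,1 ; 2

  a_3 = 0·2 + 0·0 + 1·-5 = -5
  a_4 = 0·-5 + 0·2 + 1·0 = 0
  a_5 = 0·0 + 0·-5 + 1·2 = 2
  a_6 = 0·2 + 0·0 + 1·-5 = -5
  a_7 = 0·-5 + 0·2 + 1·0 = 0
  a_8 = 0·0 + 0·-5 + 1·2 = 2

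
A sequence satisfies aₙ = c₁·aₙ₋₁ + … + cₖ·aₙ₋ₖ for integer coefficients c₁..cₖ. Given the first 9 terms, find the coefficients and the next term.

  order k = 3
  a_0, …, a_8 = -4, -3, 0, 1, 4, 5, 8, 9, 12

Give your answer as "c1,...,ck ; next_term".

1,1,-1 ; 13

  a_3 = 1·0 + 1·-3 + -1·-4 = 1
  a_4 = 1·1 + 1·0 + -1·-3 = 4
  a_5 = 1·4 + 1·1 + -1·0 = 5
  a_6 = 1·5 + 1·4 + -1·1 = 8
  a_7 = 1·8 + 1·5 + -1·4 = 9
  a_8 = 1·9 + 1·8 + -1·5 = 12
  a_9 = 1·12 + 1·9 + -1·8 = 13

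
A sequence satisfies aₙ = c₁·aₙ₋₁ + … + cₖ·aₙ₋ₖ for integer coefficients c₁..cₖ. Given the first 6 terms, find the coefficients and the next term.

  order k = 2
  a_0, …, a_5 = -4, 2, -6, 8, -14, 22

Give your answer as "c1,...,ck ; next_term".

-1,1 ; -36

  a_2 = -1·2 + 1·-4 = -6
  a_3 = -1·-6 + 1·2 = 8
  a_4 = -1·8 + 1·-6 = -14
  a_5 = -1·-14 + 1·8 = 22
  a_6 = -1·22 + 1·-14 = -36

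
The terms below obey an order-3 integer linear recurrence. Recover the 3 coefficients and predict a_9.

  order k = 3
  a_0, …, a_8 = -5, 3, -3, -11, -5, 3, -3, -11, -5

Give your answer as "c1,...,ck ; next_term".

  a_3 = 1·-3 + -1·3 + 1·-5 = -11
  a_4 = 1·-11 + -1·-3 + 1·3 = -5
  a_5 = 1·-5 + -1·-11 + 1·-3 = 3
  a_6 = 1·3 + -1·-5 + 1·-11 = -3
  a_7 = 1·-3 + -1·3 + 1·-5 = -11
  a_8 = 1·-11 + -1·-3 + 1·3 = -5
  a_9 = 1·-5 + -1·-11 + 1·-3 = 3

1,-1,1 ; 3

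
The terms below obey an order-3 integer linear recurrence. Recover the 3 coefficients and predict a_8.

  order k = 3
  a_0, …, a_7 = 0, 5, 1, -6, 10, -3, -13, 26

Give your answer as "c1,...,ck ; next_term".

  a_3 = -1·1 + -1·5 + 1·0 = -6
  a_4 = -1·-6 + -1·1 + 1·5 = 10
  a_5 = -1·10 + -1·-6 + 1·1 = -3
  a_6 = -1·-3 + -1·10 + 1·-6 = -13
  a_7 = -1·-13 + -1·-3 + 1·10 = 26
  a_8 = -1·26 + -1·-13 + 1·-3 = -16

-1,-1,1 ; -16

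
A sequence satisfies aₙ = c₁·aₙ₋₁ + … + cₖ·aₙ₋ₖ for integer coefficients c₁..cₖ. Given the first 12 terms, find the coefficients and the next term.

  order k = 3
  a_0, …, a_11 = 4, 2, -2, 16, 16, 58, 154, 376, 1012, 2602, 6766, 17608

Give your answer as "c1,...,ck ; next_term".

1,3,3 ; 45712

  a_3 = 1·-2 + 3·2 + 3·4 = 16
  a_4 = 1·16 + 3·-2 + 3·2 = 16
  a_5 = 1·16 + 3·16 + 3·-2 = 58
  a_6 = 1·58 + 3·16 + 3·16 = 154
  a_7 = 1·154 + 3·58 + 3·16 = 376
  a_8 = 1·376 + 3·154 + 3·58 = 1012
  a_9 = 1·1012 + 3·376 + 3·154 = 2602
  a_10 = 1·2602 + 3·1012 + 3·376 = 6766
  a_11 = 1·6766 + 3·2602 + 3·1012 = 17608
  a_12 = 1·17608 + 3·6766 + 3·2602 = 45712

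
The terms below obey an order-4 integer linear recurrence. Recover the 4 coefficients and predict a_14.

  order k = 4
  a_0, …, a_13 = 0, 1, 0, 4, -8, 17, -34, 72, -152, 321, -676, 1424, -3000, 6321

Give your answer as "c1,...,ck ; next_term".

-2,0,0,1 ; -13318

  a_4 = -2·4 + 0·0 + 0·1 + 1·0 = -8
  a_5 = -2·-8 + 0·4 + 0·0 + 1·1 = 17
  a_6 = -2·17 + 0·-8 + 0·4 + 1·0 = -34
  a_7 = -2·-34 + 0·17 + 0·-8 + 1·4 = 72
  a_8 = -2·72 + 0·-34 + 0·17 + 1·-8 = -152
  a_9 = -2·-152 + 0·72 + 0·-34 + 1·17 = 321
  a_10 = -2·321 + 0·-152 + 0·72 + 1·-34 = -676
  a_11 = -2·-676 + 0·321 + 0·-152 + 1·72 = 1424
  a_12 = -2·1424 + 0·-676 + 0·321 + 1·-152 = -3000
  a_13 = -2·-3000 + 0·1424 + 0·-676 + 1·321 = 6321
  a_14 = -2·6321 + 0·-3000 + 0·1424 + 1·-676 = -13318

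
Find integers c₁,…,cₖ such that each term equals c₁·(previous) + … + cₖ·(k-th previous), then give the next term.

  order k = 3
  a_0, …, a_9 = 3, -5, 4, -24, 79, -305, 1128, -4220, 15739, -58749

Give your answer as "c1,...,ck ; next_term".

  a_3 = -3·4 + 3·-5 + 1·3 = -24
  a_4 = -3·-24 + 3·4 + 1·-5 = 79
  a_5 = -3·79 + 3·-24 + 1·4 = -305
  a_6 = -3·-305 + 3·79 + 1·-24 = 1128
  a_7 = -3·1128 + 3·-305 + 1·79 = -4220
  a_8 = -3·-4220 + 3·1128 + 1·-305 = 15739
  a_9 = -3·15739 + 3·-4220 + 1·1128 = -58749
  a_10 = -3·-58749 + 3·15739 + 1·-4220 = 219244

-3,3,1 ; 219244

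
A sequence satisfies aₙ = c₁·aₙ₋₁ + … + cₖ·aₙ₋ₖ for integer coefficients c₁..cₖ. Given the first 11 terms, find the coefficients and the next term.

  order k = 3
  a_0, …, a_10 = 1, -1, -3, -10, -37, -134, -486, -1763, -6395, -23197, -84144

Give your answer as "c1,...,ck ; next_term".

3,2,1 ; -305221

  a_3 = 3·-3 + 2·-1 + 1·1 = -10
  a_4 = 3·-10 + 2·-3 + 1·-1 = -37
  a_5 = 3·-37 + 2·-10 + 1·-3 = -134
  a_6 = 3·-134 + 2·-37 + 1·-10 = -486
  a_7 = 3·-486 + 2·-134 + 1·-37 = -1763
  a_8 = 3·-1763 + 2·-486 + 1·-134 = -6395
  a_9 = 3·-6395 + 2·-1763 + 1·-486 = -23197
  a_10 = 3·-23197 + 2·-6395 + 1·-1763 = -84144
  a_11 = 3·-84144 + 2·-23197 + 1·-6395 = -305221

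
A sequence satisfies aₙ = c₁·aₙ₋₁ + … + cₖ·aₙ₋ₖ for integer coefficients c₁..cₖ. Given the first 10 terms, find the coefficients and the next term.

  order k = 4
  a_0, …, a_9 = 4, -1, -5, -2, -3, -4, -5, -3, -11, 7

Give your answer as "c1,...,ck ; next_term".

-2,2,1,1 ; -44

  a_4 = -2·-2 + 2·-5 + 1·-1 + 1·4 = -3
  a_5 = -2·-3 + 2·-2 + 1·-5 + 1·-1 = -4
  a_6 = -2·-4 + 2·-3 + 1·-2 + 1·-5 = -5
  a_7 = -2·-5 + 2·-4 + 1·-3 + 1·-2 = -3
  a_8 = -2·-3 + 2·-5 + 1·-4 + 1·-3 = -11
  a_9 = -2·-11 + 2·-3 + 1·-5 + 1·-4 = 7
  a_10 = -2·7 + 2·-11 + 1·-3 + 1·-5 = -44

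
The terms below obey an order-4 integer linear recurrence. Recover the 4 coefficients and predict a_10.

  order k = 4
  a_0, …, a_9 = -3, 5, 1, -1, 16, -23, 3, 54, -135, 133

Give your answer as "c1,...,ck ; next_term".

-1,-1,2,-2 ; 104

  a_4 = -1·-1 + -1·1 + 2·5 + -2·-3 = 16
  a_5 = -1·16 + -1·-1 + 2·1 + -2·5 = -23
  a_6 = -1·-23 + -1·16 + 2·-1 + -2·1 = 3
  a_7 = -1·3 + -1·-23 + 2·16 + -2·-1 = 54
  a_8 = -1·54 + -1·3 + 2·-23 + -2·16 = -135
  a_9 = -1·-135 + -1·54 + 2·3 + -2·-23 = 133
  a_10 = -1·133 + -1·-135 + 2·54 + -2·3 = 104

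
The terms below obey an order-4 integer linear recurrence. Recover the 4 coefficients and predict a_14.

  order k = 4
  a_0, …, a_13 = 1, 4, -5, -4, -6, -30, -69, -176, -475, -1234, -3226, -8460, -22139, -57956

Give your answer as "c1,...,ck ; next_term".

  a_4 = 2·-4 + 1·-5 + 2·4 + -1·1 = -6
  a_5 = 2·-6 + 1·-4 + 2·-5 + -1·4 = -30
  a_6 = 2·-30 + 1·-6 + 2·-4 + -1·-5 = -69
  a_7 = 2·-69 + 1·-30 + 2·-6 + -1·-4 = -176
  a_8 = 2·-176 + 1·-69 + 2·-30 + -1·-6 = -475
  a_9 = 2·-475 + 1·-176 + 2·-69 + -1·-30 = -1234
  a_10 = 2·-1234 + 1·-475 + 2·-176 + -1·-69 = -3226
  a_11 = 2·-3226 + 1·-1234 + 2·-475 + -1·-176 = -8460
  a_12 = 2·-8460 + 1·-3226 + 2·-1234 + -1·-475 = -22139
  a_13 = 2·-22139 + 1·-8460 + 2·-3226 + -1·-1234 = -57956
  a_14 = 2·-57956 + 1·-22139 + 2·-8460 + -1·-3226 = -151745

2,1,2,-1 ; -151745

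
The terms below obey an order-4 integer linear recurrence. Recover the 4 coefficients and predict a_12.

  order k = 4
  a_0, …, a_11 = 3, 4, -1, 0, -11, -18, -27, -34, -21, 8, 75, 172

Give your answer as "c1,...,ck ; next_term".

  a_4 = 1·0 + 1·-1 + -1·4 + -2·3 = -11
  a_5 = 1·-11 + 1·0 + -1·-1 + -2·4 = -18
  a_6 = 1·-18 + 1·-11 + -1·0 + -2·-1 = -27
  a_7 = 1·-27 + 1·-18 + -1·-11 + -2·0 = -34
  a_8 = 1·-34 + 1·-27 + -1·-18 + -2·-11 = -21
  a_9 = 1·-21 + 1·-34 + -1·-27 + -2·-18 = 8
  a_10 = 1·8 + 1·-21 + -1·-34 + -2·-27 = 75
  a_11 = 1·75 + 1·8 + -1·-21 + -2·-34 = 172
  a_12 = 1·172 + 1·75 + -1·8 + -2·-21 = 281

1,1,-1,-2 ; 281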